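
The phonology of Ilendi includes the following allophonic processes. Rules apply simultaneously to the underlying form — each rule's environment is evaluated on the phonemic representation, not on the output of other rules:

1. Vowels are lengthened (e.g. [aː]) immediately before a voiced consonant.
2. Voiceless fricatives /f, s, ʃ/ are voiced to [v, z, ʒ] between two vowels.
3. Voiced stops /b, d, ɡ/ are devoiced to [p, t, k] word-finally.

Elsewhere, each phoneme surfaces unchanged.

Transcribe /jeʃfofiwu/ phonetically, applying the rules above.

/j/ (word-initial): no rule targets it → [j].
/e/ (between /j/ and /ʃ/) fails the environment for rule 1, so it stays [e].
/ʃ/ (between /e/ and /f/): rule 2 targets it, but not between two vowels → unchanged [ʃ].
/f/ (between /ʃ/ and /o/) is in the target of rule 2 but the environment (between two vowels) is not met → [f].
/o/ — between /f/ and /f/; rule 1 does not apply here → [o].
/f/ (between /o/ and /i/) occurs between two vowels → [v] by rule 2.
Rule 1 applies to /i/ (between /f/ and /w/: before a voiced consonant) → [iː].
/w/ — not in any rule's target class → [w].
/u/ (word-final) fails the environment for rule 1, so it stays [u].

[jeʃfoviːwu]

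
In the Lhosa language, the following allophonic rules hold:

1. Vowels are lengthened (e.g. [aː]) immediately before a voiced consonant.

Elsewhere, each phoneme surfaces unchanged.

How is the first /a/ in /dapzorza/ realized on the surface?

[a]

/a/ (between /d/ and /p/) is in the target of rule 1 but the environment (before a voiced consonant) is not met → [a].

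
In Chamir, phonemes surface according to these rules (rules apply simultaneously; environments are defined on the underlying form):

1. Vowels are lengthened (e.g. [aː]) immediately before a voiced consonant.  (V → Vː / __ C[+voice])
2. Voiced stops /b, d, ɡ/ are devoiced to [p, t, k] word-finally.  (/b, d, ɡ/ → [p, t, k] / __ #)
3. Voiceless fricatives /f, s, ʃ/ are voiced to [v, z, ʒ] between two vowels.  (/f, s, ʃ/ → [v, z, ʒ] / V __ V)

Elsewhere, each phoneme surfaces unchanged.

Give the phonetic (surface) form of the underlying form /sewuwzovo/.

/s/ (word-initial) is in the target of rule 3 but the environment (between two vowels) is not met → [s].
/e/ meets the environment for rule 1 (before a voiced consonant) → [eː].
/u/ — between /w/ and /w/, before a voiced consonant — surfaces as [uː] (rule 1).
/o/ meets the environment for rule 1 (before a voiced consonant) → [oː].
/o/ (word-final) fails the environment for rule 1, so it stays [o].

[seːwuːwzoːvo]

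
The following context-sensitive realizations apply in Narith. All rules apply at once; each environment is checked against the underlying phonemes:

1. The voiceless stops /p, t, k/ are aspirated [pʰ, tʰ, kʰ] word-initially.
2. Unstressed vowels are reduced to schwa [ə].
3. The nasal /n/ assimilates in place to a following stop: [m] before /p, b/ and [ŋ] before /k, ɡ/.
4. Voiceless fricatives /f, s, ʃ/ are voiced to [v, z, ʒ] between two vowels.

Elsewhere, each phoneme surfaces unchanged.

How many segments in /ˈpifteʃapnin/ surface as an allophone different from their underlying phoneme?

5

Segments that undergo a rule: /p/ → [pʰ] (rule 1); /e/ → [ə] (rule 2); /ʃ/ → [ʒ] (rule 4); /a/ → [ə] (rule 2); /i/ → [ə] (rule 2).
All other segments surface unchanged.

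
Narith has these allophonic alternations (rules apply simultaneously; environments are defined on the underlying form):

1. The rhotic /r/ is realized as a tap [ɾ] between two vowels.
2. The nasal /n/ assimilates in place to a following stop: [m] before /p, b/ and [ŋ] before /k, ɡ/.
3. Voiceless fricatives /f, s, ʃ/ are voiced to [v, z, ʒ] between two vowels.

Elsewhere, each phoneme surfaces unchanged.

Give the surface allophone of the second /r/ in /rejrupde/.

[r]

/r/ (between /j/ and /u/) fails the environment for rule 1, so it stays [r].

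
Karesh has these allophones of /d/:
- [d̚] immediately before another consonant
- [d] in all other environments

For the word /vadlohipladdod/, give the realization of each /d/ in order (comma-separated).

[d̚], [d̚], [d], [d]

Occurrence 1 (position 3): immediately before another consonant → [d̚].
Occurrence 2 (position 11): immediately before another consonant → [d̚].
Occurrence 3 (position 12): no conditioning environment matches → elsewhere allophone [d].
Occurrence 4 (position 14): no conditioning environment matches → elsewhere allophone [d].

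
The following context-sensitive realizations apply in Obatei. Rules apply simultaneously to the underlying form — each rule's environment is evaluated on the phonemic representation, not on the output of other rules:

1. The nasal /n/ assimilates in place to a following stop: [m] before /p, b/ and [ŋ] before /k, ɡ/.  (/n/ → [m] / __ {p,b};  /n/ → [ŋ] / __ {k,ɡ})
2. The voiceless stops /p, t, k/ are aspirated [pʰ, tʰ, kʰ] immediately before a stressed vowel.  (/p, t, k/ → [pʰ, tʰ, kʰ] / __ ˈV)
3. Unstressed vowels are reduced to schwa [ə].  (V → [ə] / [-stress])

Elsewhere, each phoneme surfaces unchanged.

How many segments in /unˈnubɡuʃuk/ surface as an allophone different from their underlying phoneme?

3

Segments that undergo a rule: /u/ → [ə] (rule 3); /u/ → [ə] (rule 3); /u/ → [ə] (rule 3).
All other segments surface unchanged.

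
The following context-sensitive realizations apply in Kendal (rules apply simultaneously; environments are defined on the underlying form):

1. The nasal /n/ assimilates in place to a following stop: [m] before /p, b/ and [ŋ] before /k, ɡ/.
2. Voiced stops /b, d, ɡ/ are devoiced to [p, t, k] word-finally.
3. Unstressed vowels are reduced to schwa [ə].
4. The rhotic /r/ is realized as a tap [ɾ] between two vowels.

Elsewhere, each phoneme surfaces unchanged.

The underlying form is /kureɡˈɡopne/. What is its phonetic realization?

[kəɾəɡˈɡopnə]

/k/ stays [k].
/u/ (between /k/ and /r/): in an unstressed syllable, so rule 3 applies → [ə].
/r/ meets the environment for rule 4 (between two vowels) → [ɾ].
/e/ (between /r/ and /ɡ/) occurs in an unstressed syllable → [ə] by rule 3.
/ɡ/ (between /e/ and /ɡ/): rule 2 targets it, but not word-finally → unchanged [ɡ].
/ɡ/ (between /ɡ/ and /o/): rule 2 targets it, but not word-finally → unchanged [ɡ].
/o/ (between /ɡ/ and /p/) is in the target of rule 3 but the environment (in an unstressed syllable) is not met → [o].
/p/ (between /o/ and /n/) is unaffected → [p].
/n/ (between /p/ and /e/): rule 1 targets it, but not before a labial or velar stop → unchanged [n].
/e/ — word-final, in an unstressed syllable — surfaces as [ə] (rule 3).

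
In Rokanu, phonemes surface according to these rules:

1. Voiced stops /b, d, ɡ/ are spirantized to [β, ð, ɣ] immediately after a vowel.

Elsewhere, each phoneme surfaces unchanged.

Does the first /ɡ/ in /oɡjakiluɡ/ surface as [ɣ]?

Yes

/ɡ/ meets the environment for rule 1 (immediately after a vowel) → [ɣ].
The actual realization is [ɣ], which matches [ɣ].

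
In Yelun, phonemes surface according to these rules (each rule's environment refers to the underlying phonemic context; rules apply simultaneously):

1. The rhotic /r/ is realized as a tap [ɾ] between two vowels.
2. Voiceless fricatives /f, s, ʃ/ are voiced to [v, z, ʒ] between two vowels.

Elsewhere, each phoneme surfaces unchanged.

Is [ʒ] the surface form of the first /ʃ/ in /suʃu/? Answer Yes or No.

Yes

/ʃ/ meets the environment for rule 2 (between two vowels) → [ʒ].
The actual realization is [ʒ], which matches [ʒ].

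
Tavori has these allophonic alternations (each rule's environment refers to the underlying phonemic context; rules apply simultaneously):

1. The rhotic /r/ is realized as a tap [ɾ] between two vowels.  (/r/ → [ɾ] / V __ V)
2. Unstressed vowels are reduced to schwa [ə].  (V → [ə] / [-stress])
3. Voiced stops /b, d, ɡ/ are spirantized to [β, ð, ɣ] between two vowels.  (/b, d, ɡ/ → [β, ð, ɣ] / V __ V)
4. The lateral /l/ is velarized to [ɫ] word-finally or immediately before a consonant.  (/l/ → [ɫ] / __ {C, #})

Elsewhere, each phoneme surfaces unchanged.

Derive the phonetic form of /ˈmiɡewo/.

[ˈmiɣəwə]

/m/ — not in any rule's target class → [m].
/i/ — between /m/ and /ɡ/; rule 2 does not apply here → [i].
/ɡ/ (between /i/ and /e/) occurs between two vowels → [ɣ] by rule 3.
/e/ meets the environment for rule 2 (in an unstressed syllable) → [ə].
/w/ — not in any rule's target class → [w].
/o/ meets the environment for rule 2 (in an unstressed syllable) → [ə].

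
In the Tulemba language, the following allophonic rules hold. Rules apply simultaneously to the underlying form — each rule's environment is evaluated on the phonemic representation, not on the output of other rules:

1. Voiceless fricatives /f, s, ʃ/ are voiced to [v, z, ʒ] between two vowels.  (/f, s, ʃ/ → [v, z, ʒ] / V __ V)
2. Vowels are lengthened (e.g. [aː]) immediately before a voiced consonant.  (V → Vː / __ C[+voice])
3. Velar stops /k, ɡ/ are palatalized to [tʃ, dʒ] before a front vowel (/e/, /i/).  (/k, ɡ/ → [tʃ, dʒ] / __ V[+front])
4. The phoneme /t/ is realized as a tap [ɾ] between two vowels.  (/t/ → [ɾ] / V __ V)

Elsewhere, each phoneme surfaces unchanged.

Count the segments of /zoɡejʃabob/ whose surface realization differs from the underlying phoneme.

Segments that undergo a rule: /o/ → [oː] (rule 2); /ɡ/ → [dʒ] (rule 3); /e/ → [eː] (rule 2); /a/ → [aː] (rule 2); /o/ → [oː] (rule 2).
All other segments surface unchanged.

5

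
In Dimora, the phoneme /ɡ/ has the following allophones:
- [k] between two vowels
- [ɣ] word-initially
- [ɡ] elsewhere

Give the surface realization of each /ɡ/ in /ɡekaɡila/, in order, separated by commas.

[ɣ], [k]

Occurrence 1 (position 1): word-initially → [ɣ].
Occurrence 2 (position 5): between two vowels → [k].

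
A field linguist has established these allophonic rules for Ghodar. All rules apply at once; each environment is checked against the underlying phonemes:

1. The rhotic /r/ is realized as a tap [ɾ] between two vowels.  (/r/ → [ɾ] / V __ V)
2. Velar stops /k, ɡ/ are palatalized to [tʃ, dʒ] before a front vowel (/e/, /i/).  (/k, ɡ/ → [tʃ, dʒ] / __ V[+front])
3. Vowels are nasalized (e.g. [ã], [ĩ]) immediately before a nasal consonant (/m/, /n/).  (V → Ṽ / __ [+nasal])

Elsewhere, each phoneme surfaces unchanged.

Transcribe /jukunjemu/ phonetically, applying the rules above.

[jukũnjẽmu]

/j/ stays [j].
/u/ — between /j/ and /k/; rule 3 does not apply here → [u].
/k/ — between /u/ and /u/; rule 2 does not apply here → [k].
/u/ (between /k/ and /n/) occurs before a nasal consonant → [ũ] by rule 3.
/n/ (between /u/ and /j/) is unaffected → [n].
/j/ — not in any rule's target class → [j].
/e/ (between /j/ and /m/) occurs before a nasal consonant → [ẽ] by rule 3.
/m/ (between /e/ and /u/) is unaffected → [m].
/u/ — word-final; rule 3 does not apply here → [u].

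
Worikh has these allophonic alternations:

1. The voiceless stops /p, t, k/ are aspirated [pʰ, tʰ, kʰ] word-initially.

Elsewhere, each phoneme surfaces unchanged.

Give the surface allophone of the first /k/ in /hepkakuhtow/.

/k/ — between /p/ and /a/; rule 1 does not apply here → [k].

[k]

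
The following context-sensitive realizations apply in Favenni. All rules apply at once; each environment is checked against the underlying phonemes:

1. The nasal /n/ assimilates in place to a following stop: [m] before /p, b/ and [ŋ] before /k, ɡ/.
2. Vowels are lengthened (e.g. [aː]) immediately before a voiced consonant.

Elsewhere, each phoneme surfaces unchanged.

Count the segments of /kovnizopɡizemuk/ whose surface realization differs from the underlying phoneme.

Segments that undergo a rule: /o/ → [oː] (rule 2); /i/ → [iː] (rule 2); /i/ → [iː] (rule 2); /e/ → [eː] (rule 2).
All other segments surface unchanged.

4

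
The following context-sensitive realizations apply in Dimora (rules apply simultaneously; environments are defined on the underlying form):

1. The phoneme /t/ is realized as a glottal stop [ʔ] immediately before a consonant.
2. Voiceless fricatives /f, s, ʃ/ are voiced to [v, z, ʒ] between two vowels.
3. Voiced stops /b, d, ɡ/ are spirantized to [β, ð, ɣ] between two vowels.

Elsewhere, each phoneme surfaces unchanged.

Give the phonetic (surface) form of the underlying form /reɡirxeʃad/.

/r/ (word-initial) is unaffected → [r].
/e/ stays [e].
/ɡ/ (between /e/ and /i/) occurs between two vowels → [ɣ] by rule 3.
/i/ stays [i].
/r/ stays [r].
/x/ (between /r/ and /e/): no rule targets it → [x].
/e/ — not in any rule's target class → [e].
/ʃ/ — between /e/ and /a/, between two vowels — surfaces as [ʒ] (rule 2).
/a/ (between /ʃ/ and /d/): no rule targets it → [a].
/d/ (word-final) fails the environment for rule 3, so it stays [d].

[reɣirxeʒad]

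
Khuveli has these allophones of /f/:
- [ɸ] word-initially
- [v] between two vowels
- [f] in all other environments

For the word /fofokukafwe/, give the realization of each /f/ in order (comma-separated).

Occurrence 1 (position 1): word-initially → [ɸ].
Occurrence 2 (position 3): between two vowels → [v].
Occurrence 3 (position 9): no conditioning environment matches → elsewhere allophone [f].

[ɸ], [v], [f]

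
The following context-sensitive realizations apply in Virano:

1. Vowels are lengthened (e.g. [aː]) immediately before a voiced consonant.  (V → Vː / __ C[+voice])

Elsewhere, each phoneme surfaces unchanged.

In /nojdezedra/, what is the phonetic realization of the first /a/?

/a/ (word-final) is in the target of rule 1 but the environment (before a voiced consonant) is not met → [a].

[a]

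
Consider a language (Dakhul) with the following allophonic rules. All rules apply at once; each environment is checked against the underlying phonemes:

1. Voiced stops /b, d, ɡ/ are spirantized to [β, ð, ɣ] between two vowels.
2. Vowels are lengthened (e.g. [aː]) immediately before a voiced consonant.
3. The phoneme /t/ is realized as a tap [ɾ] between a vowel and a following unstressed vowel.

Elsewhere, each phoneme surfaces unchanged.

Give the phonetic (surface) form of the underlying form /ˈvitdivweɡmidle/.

[ˈvitdiːvweːɡmiːdle]

/v/ stays [v].
/i/ (between /v/ and /t/) is in the target of rule 2 but the environment (before a voiced consonant) is not met → [i].
/t/ — between /i/ and /d/; rule 3 does not apply here → [t].
/d/ — between /t/ and /i/; rule 1 does not apply here → [d].
/i/ (between /d/ and /v/): before a voiced consonant, so rule 2 applies → [iː].
/v/ stays [v].
/w/ — not in any rule's target class → [w].
Rule 2 applies to /e/ (between /w/ and /ɡ/: before a voiced consonant) → [eː].
/ɡ/ — between /e/ and /m/; rule 1 does not apply here → [ɡ].
/m/ (between /ɡ/ and /i/): no rule targets it → [m].
/i/ (between /m/ and /d/) occurs before a voiced consonant → [iː] by rule 2.
/d/ (between /i/ and /l/) fails the environment for rule 1, so it stays [d].
/l/ (between /d/ and /e/) is unaffected → [l].
/e/ (word-final) is in the target of rule 2 but the environment (before a voiced consonant) is not met → [e].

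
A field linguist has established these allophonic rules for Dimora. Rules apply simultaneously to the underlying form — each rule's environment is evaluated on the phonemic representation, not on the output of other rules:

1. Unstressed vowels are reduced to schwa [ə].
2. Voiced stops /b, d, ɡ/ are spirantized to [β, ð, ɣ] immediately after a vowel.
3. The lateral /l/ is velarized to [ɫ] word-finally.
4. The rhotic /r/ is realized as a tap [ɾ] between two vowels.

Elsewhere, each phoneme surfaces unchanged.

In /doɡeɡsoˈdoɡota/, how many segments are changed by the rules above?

Segments that undergo a rule: /o/ → [ə] (rule 1); /ɡ/ → [ɣ] (rule 2); /e/ → [ə] (rule 1); /ɡ/ → [ɣ] (rule 2); /o/ → [ə] (rule 1); /d/ → [ð] (rule 2); /ɡ/ → [ɣ] (rule 2); /o/ → [ə] (rule 1); /a/ → [ə] (rule 1).
All other segments surface unchanged.

9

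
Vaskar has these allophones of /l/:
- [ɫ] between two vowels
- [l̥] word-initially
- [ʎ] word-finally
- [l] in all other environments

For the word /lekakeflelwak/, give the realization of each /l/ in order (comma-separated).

Occurrence 1 (position 1): word-initially → [l̥].
Occurrence 2 (position 8): no conditioning environment matches → elsewhere allophone [l].
Occurrence 3 (position 10): no conditioning environment matches → elsewhere allophone [l].

[l̥], [l], [l]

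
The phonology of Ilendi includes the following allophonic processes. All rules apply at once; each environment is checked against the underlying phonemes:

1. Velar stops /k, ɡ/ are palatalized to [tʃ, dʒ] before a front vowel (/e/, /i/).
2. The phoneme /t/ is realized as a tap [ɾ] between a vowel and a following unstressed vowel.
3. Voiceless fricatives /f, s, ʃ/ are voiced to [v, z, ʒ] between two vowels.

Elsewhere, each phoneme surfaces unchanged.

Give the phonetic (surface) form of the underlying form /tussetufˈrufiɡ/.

/t/ (word-initial) is in the target of rule 2 but the environment (between a vowel and a following unstressed vowel) is not met → [t].
/u/ stays [u].
/s/ — between /u/ and /s/; rule 3 does not apply here → [s].
/s/ — between /s/ and /e/; rule 3 does not apply here → [s].
/e/ (between /s/ and /t/) is unaffected → [e].
Rule 2 applies to /t/ (between /e/ and /u/: between a vowel and a following unstressed vowel) → [ɾ].
/u/ — not in any rule's target class → [u].
/f/ (between /u/ and /r/) is in the target of rule 3 but the environment (between two vowels) is not met → [f].
/r/ (between /f/ and /u/): no rule targets it → [r].
/u/ (between /r/ and /f/): no rule targets it → [u].
Rule 3 applies to /f/ (between /u/ and /i/: between two vowels) → [v].
/i/ stays [i].
/ɡ/ (word-final) fails the environment for rule 1, so it stays [ɡ].

[tusseɾufˈruviɡ]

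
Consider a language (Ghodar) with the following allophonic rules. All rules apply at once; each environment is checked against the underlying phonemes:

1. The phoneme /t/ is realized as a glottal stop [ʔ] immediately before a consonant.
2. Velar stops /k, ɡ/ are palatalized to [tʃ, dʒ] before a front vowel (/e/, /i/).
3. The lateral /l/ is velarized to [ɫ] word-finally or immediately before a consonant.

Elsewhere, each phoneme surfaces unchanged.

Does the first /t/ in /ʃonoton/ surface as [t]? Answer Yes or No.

Yes

/t/ (between /o/ and /o/): rule 1 targets it, but not immediately before a consonant → unchanged [t].
The actual realization is [t], which matches [t].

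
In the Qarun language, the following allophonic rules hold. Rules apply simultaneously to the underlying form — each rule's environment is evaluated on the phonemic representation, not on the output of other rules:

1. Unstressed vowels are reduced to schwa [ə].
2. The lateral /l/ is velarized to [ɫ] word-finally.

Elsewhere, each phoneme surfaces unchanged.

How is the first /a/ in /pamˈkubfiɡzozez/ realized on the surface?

/a/ (between /p/ and /m/): in an unstressed syllable, so rule 1 applies → [ə].

[ə]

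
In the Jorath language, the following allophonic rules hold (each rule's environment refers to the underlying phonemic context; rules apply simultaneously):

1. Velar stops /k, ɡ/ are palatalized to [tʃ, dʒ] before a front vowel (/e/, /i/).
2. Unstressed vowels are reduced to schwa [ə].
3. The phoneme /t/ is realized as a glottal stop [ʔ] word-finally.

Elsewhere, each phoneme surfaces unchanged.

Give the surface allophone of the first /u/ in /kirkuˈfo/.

[ə]

/u/ — between /k/ and /f/, in an unstressed syllable — surfaces as [ə] (rule 2).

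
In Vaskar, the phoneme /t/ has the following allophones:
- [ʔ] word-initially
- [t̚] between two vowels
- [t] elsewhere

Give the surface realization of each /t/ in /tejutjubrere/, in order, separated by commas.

[ʔ], [t]

Occurrence 1 (position 1): word-initially → [ʔ].
Occurrence 2 (position 5): no conditioning environment matches → elsewhere allophone [t].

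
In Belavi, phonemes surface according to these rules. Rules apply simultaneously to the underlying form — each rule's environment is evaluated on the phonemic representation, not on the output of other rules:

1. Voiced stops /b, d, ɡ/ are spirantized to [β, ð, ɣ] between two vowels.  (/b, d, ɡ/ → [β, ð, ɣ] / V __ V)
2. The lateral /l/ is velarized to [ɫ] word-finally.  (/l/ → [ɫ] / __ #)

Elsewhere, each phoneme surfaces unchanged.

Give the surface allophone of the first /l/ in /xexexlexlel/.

[l]

/l/ (between /x/ and /e/) fails the environment for rule 2, so it stays [l].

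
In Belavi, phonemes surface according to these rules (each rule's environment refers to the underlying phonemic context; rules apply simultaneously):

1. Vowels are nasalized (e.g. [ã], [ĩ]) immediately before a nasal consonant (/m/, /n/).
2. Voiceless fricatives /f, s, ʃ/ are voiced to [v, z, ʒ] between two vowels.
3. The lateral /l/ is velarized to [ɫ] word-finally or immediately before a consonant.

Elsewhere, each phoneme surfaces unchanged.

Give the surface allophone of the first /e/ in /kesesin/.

[e]

/e/ (between /k/ and /s/): rule 1 targets it, but not before a nasal consonant → unchanged [e].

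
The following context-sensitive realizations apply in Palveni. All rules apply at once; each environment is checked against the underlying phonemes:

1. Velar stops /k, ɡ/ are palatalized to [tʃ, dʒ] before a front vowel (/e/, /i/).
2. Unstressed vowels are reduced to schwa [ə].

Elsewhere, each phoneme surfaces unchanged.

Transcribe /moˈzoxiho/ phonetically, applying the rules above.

[məˈzoxəhə]

/o/ meets the environment for rule 2 (in an unstressed syllable) → [ə].
/o/ (between /z/ and /x/) fails the environment for rule 2, so it stays [o].
Rule 2 applies to /i/ (between /x/ and /h/: in an unstressed syllable) → [ə].
/o/ — word-final, in an unstressed syllable — surfaces as [ə] (rule 2).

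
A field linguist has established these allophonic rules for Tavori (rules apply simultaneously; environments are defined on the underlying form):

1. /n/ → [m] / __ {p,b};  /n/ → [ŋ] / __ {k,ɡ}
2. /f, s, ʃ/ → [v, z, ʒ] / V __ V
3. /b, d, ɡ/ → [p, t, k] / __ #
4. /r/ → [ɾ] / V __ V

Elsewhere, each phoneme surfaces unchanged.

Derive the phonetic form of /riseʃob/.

/r/ (word-initial): rule 4 targets it, but not between two vowels → unchanged [r].
/i/ stays [i].
/s/ — between /i/ and /e/, between two vowels — surfaces as [z] (rule 2).
/e/ — not in any rule's target class → [e].
/ʃ/ — between /e/ and /o/, between two vowels — surfaces as [ʒ] (rule 2).
/o/ — not in any rule's target class → [o].
/b/ (word-final) occurs word-finally → [p] by rule 3.

[rizeʒop]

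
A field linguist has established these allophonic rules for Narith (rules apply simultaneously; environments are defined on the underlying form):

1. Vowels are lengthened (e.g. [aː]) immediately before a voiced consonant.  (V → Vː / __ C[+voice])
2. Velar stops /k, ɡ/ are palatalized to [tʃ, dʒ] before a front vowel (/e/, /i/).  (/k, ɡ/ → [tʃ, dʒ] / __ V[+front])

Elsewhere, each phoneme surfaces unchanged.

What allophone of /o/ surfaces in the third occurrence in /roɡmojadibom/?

[oː]

Rule 1 applies to /o/ (between /b/ and /m/: before a voiced consonant) → [oː].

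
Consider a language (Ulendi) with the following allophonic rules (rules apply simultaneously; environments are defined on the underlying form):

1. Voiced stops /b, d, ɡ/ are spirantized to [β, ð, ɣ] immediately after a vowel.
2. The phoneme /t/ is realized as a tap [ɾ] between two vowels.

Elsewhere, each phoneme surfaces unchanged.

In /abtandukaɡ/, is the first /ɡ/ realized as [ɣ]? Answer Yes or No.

Yes

/ɡ/ (word-final): immediately after a vowel, so rule 1 applies → [ɣ].
The actual realization is [ɣ], which matches [ɣ].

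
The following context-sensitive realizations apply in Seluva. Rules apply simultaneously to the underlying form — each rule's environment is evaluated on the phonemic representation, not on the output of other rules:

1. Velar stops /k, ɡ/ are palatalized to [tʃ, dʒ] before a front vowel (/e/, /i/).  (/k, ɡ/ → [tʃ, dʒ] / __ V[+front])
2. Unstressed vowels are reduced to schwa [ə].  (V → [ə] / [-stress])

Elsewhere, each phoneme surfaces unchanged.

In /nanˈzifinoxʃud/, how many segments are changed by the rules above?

Segments that undergo a rule: /a/ → [ə] (rule 2); /i/ → [ə] (rule 2); /o/ → [ə] (rule 2); /u/ → [ə] (rule 2).
All other segments surface unchanged.

4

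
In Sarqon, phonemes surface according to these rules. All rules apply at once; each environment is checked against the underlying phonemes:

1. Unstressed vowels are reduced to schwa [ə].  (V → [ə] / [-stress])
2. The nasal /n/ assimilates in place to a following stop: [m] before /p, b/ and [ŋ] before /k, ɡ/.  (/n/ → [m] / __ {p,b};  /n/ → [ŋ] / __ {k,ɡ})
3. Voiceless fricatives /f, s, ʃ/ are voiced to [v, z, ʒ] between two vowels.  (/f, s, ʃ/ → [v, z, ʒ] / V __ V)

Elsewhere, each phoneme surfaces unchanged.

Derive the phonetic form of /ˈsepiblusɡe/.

/s/ (word-initial): rule 3 targets it, but not between two vowels → unchanged [s].
/e/ (between /s/ and /p/) fails the environment for rule 1, so it stays [e].
/p/ stays [p].
/i/ meets the environment for rule 1 (in an unstressed syllable) → [ə].
/b/ (between /i/ and /l/): no rule targets it → [b].
/l/ — not in any rule's target class → [l].
/u/ meets the environment for rule 1 (in an unstressed syllable) → [ə].
/s/ (between /u/ and /ɡ/) fails the environment for rule 3, so it stays [s].
/ɡ/ — not in any rule's target class → [ɡ].
/e/ (word-final): in an unstressed syllable, so rule 1 applies → [ə].

[ˈsepəbləsɡə]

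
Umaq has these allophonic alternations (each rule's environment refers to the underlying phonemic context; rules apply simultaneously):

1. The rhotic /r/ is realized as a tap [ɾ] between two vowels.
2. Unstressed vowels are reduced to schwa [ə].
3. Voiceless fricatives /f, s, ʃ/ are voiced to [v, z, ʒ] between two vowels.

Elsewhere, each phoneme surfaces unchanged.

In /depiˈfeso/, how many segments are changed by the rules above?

5

Segments that undergo a rule: /e/ → [ə] (rule 2); /i/ → [ə] (rule 2); /f/ → [v] (rule 3); /s/ → [z] (rule 3); /o/ → [ə] (rule 2).
All other segments surface unchanged.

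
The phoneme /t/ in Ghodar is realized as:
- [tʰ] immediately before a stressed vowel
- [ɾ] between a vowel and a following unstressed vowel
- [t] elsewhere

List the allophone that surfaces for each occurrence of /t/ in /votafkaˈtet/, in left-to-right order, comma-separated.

Occurrence 1 (position 3): between a vowel and an unstressed vowel → [ɾ].
Occurrence 2 (position 8): immediately before a stressed vowel → [tʰ].
Occurrence 3 (position 10): no conditioning environment matches → elsewhere allophone [t].

[ɾ], [tʰ], [t]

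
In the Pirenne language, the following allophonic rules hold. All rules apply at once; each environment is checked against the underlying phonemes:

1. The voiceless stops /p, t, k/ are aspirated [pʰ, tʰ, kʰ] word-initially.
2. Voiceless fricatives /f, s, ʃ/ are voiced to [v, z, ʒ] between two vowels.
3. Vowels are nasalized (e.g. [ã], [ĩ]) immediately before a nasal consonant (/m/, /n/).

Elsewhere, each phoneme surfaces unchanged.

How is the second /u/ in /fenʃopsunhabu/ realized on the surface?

[u]

/u/ (word-final) fails the environment for rule 3, so it stays [u].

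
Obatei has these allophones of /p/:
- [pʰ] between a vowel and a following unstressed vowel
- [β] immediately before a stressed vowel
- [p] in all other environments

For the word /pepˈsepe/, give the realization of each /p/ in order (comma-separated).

Occurrence 1 (position 1): no conditioning environment matches → elsewhere allophone [p].
Occurrence 2 (position 3): no conditioning environment matches → elsewhere allophone [p].
Occurrence 3 (position 6): between a vowel and a following unstressed vowel → [pʰ].

[p], [p], [pʰ]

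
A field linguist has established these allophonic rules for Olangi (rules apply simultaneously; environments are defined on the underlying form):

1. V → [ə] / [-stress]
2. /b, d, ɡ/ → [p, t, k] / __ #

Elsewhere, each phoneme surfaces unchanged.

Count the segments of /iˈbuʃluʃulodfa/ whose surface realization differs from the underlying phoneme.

5

Segments that undergo a rule: /i/ → [ə] (rule 1); /u/ → [ə] (rule 1); /u/ → [ə] (rule 1); /o/ → [ə] (rule 1); /a/ → [ə] (rule 1).
All other segments surface unchanged.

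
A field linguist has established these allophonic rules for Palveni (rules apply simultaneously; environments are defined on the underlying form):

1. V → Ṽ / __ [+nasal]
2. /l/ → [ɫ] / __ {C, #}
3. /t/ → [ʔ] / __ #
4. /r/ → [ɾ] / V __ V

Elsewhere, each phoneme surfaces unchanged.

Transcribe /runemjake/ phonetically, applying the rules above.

[rũnẽmjake]

/r/ (word-initial): rule 4 targets it, but not between two vowels → unchanged [r].
/u/ (between /r/ and /n/): before a nasal consonant, so rule 1 applies → [ũ].
/n/ (between /u/ and /e/) is unaffected → [n].
/e/ (between /n/ and /m/): before a nasal consonant, so rule 1 applies → [ẽ].
/m/ — not in any rule's target class → [m].
/j/ (between /m/ and /a/) is unaffected → [j].
/a/ — between /j/ and /k/; rule 1 does not apply here → [a].
/k/ — not in any rule's target class → [k].
/e/ (word-final): rule 1 targets it, but not before a nasal consonant → unchanged [e].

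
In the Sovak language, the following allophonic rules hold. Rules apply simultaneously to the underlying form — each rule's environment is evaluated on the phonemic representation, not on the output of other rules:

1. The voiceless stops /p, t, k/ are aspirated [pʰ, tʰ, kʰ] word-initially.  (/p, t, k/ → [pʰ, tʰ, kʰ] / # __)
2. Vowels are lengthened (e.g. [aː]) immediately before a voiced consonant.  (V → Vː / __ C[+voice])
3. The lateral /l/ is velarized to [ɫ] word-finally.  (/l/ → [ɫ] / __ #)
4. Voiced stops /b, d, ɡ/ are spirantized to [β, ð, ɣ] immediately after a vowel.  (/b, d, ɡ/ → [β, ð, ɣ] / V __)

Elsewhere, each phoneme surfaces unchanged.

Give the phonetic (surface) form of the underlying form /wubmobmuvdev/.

/w/ — not in any rule's target class → [w].
/u/ meets the environment for rule 2 (before a voiced consonant) → [uː].
/b/ (between /u/ and /m/) occurs immediately after a vowel → [β] by rule 4.
/m/ stays [m].
/o/ — between /m/ and /b/, before a voiced consonant — surfaces as [oː] (rule 2).
/b/ — between /o/ and /m/, immediately after a vowel — surfaces as [β] (rule 4).
/m/ (between /b/ and /u/) is unaffected → [m].
/u/ (between /m/ and /v/): before a voiced consonant, so rule 2 applies → [uː].
/v/ (between /u/ and /d/) is unaffected → [v].
/d/ (between /v/ and /e/) is in the target of rule 4 but the environment (immediately after a vowel) is not met → [d].
Rule 2 applies to /e/ (between /d/ and /v/: before a voiced consonant) → [eː].
/v/ (word-final): no rule targets it → [v].

[wuːβmoːβmuːvdeːv]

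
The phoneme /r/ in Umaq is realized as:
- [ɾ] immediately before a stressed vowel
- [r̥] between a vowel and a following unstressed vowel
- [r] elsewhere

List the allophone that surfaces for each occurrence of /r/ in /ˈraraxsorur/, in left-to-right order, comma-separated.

[ɾ], [r̥], [r̥], [r]

Occurrence 1 (position 1): immediately before a stressed vowel → [ɾ].
Occurrence 2 (position 3): between a vowel and a following unstressed vowel → [r̥].
Occurrence 3 (position 8): between a vowel and a following unstressed vowel → [r̥].
Occurrence 4 (position 10): no conditioning environment matches → elsewhere allophone [r].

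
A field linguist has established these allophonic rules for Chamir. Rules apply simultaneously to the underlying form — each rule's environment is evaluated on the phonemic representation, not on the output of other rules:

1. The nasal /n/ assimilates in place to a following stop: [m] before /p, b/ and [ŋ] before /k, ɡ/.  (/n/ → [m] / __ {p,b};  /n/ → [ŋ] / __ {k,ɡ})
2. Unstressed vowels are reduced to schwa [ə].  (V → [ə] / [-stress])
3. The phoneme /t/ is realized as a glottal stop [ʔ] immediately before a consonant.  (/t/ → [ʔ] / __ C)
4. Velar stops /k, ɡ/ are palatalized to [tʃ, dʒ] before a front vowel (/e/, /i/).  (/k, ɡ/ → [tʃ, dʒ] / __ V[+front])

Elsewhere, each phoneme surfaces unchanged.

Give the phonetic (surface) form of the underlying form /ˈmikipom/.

/m/ (word-initial): no rule targets it → [m].
/i/ (between /m/ and /k/) is in the target of rule 2 but the environment (in an unstressed syllable) is not met → [i].
/k/ (between /i/ and /i/) occurs before a front vowel → [tʃ] by rule 4.
/i/ — between /k/ and /p/, in an unstressed syllable — surfaces as [ə] (rule 2).
/p/ — not in any rule's target class → [p].
Rule 2 applies to /o/ (between /p/ and /m/: in an unstressed syllable) → [ə].
/m/ stays [m].

[ˈmitʃəpəm]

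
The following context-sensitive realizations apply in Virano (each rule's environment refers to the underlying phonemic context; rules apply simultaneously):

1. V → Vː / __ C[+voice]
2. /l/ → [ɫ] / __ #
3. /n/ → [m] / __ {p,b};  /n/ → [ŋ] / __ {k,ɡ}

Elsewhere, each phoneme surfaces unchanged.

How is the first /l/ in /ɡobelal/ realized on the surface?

/l/ — between /e/ and /a/; rule 2 does not apply here → [l].

[l]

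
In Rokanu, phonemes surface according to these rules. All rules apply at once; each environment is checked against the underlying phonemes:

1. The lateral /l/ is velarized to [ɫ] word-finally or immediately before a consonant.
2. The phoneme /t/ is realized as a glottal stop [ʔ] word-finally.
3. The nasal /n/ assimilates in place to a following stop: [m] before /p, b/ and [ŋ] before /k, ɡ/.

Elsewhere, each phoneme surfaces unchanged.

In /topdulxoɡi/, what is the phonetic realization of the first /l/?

[ɫ]

/l/ (between /u/ and /x/): word-finally or immediately before a consonant, so rule 1 applies → [ɫ].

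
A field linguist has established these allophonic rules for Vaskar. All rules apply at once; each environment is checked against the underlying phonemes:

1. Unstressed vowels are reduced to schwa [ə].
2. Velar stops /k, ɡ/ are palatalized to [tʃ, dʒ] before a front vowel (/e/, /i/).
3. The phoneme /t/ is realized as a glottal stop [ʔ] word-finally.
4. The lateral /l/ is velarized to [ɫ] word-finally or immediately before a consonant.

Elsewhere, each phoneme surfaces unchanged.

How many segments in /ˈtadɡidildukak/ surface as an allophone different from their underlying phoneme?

6

Segments that undergo a rule: /ɡ/ → [dʒ] (rule 2); /i/ → [ə] (rule 1); /i/ → [ə] (rule 1); /l/ → [ɫ] (rule 4); /u/ → [ə] (rule 1); /a/ → [ə] (rule 1).
All other segments surface unchanged.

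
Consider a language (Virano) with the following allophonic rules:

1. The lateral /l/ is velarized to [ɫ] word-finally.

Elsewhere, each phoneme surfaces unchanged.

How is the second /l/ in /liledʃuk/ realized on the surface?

/l/ (between /i/ and /e/) is in the target of rule 1 but the environment (word-finally) is not met → [l].

[l]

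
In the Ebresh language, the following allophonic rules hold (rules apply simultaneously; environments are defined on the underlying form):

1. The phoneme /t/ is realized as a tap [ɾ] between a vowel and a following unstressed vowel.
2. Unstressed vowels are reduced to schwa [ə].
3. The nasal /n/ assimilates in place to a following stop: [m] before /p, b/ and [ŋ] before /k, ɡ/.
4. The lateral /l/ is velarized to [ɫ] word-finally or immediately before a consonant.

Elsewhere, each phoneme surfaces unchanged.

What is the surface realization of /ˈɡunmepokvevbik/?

[ˈɡunməpəkvəvbək]

/ɡ/ stays [ɡ].
/u/ (between /ɡ/ and /n/) is in the target of rule 2 but the environment (in an unstressed syllable) is not met → [u].
/n/ (between /u/ and /m/) is in the target of rule 3 but the environment (before a labial or velar stop) is not met → [n].
/m/ stays [m].
/e/ — between /m/ and /p/, in an unstressed syllable — surfaces as [ə] (rule 2).
/p/ (between /e/ and /o/): no rule targets it → [p].
/o/ (between /p/ and /k/) occurs in an unstressed syllable → [ə] by rule 2.
/k/ (between /o/ and /v/): no rule targets it → [k].
/v/ stays [v].
/e/ (between /v/ and /v/): in an unstressed syllable, so rule 2 applies → [ə].
/v/ — not in any rule's target class → [v].
/b/ — not in any rule's target class → [b].
/i/ (between /b/ and /k/) occurs in an unstressed syllable → [ə] by rule 2.
/k/ — not in any rule's target class → [k].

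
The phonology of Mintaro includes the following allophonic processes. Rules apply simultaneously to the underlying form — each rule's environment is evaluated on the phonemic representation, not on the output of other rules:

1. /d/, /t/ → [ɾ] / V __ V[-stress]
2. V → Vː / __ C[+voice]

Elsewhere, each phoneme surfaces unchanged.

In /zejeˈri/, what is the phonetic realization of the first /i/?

/i/ (word-final): rule 2 targets it, but not before a voiced consonant → unchanged [i].

[i]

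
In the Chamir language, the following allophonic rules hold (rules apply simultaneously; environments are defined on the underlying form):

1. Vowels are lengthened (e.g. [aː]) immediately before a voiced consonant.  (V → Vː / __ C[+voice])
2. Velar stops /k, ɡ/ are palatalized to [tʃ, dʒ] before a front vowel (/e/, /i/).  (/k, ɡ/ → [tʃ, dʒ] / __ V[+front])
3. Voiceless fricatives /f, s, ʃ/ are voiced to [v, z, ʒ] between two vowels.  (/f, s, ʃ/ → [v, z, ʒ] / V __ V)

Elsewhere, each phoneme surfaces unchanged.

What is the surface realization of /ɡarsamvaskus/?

/ɡ/ — word-initial; rule 2 does not apply here → [ɡ].
Rule 1 applies to /a/ (between /ɡ/ and /r/: before a voiced consonant) → [aː].
/r/ stays [r].
/s/ — between /r/ and /a/; rule 3 does not apply here → [s].
/a/ (between /s/ and /m/): before a voiced consonant, so rule 1 applies → [aː].
/m/ (between /a/ and /v/): no rule targets it → [m].
/v/ (between /m/ and /a/): no rule targets it → [v].
/a/ (between /v/ and /s/): rule 1 targets it, but not before a voiced consonant → unchanged [a].
/s/ (between /a/ and /k/) fails the environment for rule 3, so it stays [s].
/k/ — between /s/ and /u/; rule 2 does not apply here → [k].
/u/ (between /k/ and /s/) is in the target of rule 1 but the environment (before a voiced consonant) is not met → [u].
/s/ (word-final) fails the environment for rule 3, so it stays [s].

[ɡaːrsaːmvaskus]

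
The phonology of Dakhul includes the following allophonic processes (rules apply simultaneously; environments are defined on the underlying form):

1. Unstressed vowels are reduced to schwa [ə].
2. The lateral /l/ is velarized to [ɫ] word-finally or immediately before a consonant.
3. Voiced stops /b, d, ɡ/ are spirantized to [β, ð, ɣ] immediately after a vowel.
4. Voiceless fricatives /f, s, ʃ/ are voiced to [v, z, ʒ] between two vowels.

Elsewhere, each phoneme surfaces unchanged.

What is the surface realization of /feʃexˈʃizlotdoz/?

[fəʒəxˈʃizlətdəz]

/f/ (word-initial) is in the target of rule 4 but the environment (between two vowels) is not met → [f].
/e/ (between /f/ and /ʃ/): in an unstressed syllable, so rule 1 applies → [ə].
/ʃ/ (between /e/ and /e/) occurs between two vowels → [ʒ] by rule 4.
/e/ (between /ʃ/ and /x/): in an unstressed syllable, so rule 1 applies → [ə].
/x/ (between /e/ and /ʃ/) is unaffected → [x].
/ʃ/ — between /x/ and /i/; rule 4 does not apply here → [ʃ].
/i/ (between /ʃ/ and /z/): rule 1 targets it, but not in an unstressed syllable → unchanged [i].
/z/ (between /i/ and /l/): no rule targets it → [z].
/l/ — between /z/ and /o/; rule 2 does not apply here → [l].
/o/ — between /l/ and /t/, in an unstressed syllable — surfaces as [ə] (rule 1).
/t/ — not in any rule's target class → [t].
/d/ (between /t/ and /o/): rule 3 targets it, but not immediately after a vowel → unchanged [d].
/o/ meets the environment for rule 1 (in an unstressed syllable) → [ə].
/z/ (word-final): no rule targets it → [z].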